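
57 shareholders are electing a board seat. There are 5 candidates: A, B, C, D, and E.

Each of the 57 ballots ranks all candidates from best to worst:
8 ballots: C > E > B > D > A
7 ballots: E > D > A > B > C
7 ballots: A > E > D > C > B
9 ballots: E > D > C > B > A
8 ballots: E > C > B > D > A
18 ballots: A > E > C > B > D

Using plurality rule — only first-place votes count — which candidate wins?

First-place votes: A 25, B 0, C 8, D 0, E 24.

A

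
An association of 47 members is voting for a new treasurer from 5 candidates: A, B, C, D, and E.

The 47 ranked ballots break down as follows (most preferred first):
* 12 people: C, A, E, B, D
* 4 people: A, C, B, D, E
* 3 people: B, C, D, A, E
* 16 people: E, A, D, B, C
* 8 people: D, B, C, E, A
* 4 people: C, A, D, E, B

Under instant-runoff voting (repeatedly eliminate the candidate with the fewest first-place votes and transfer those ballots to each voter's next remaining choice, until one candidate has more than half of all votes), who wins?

C

Round 1: A 4, B 3, C 16, D 8, E 16. B eliminated.
Round 2: A 4, C 19, D 8, E 16. A eliminated.
Round 3: C 23, D 8, E 16. D eliminated.
Round 4: C 31, E 16. C has a majority (≥24).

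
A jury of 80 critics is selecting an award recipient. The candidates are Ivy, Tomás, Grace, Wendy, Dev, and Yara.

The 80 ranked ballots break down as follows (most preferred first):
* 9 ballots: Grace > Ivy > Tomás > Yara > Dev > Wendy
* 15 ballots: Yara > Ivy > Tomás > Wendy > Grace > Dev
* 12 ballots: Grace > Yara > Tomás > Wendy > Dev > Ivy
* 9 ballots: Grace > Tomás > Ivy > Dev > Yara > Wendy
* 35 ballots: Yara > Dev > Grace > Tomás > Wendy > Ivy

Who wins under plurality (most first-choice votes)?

First-place votes: Ivy 0, Tomás 0, Grace 30, Wendy 0, Dev 0, Yara 50.

Yara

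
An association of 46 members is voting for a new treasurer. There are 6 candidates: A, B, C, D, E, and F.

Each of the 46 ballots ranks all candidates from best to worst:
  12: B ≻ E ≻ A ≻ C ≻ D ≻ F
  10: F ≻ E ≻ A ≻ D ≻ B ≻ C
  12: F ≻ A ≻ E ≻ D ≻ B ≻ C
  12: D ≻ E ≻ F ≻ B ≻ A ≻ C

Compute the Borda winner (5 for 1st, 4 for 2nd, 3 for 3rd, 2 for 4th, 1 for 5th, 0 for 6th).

E

A: 12×3 + 10×3 + 12×4 + 12×1 = 126
B: 12×5 + 10×1 + 12×1 + 12×2 = 106
C: 12×2 + 10×0 + 12×0 + 12×0 = 24
D: 12×1 + 10×2 + 12×2 + 12×5 = 116
E: 12×4 + 10×4 + 12×3 + 12×4 = 172
F: 12×0 + 10×5 + 12×5 + 12×3 = 146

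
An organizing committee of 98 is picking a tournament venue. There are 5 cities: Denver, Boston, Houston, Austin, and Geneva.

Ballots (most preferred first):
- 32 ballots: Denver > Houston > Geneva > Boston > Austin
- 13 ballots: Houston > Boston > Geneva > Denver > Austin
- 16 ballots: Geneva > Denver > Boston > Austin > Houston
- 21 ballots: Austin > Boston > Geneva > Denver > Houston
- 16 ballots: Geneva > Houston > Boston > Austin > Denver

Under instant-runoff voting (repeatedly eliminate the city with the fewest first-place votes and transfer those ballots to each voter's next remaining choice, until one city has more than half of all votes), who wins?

Geneva

Round 1: Denver 32, Boston 0, Houston 13, Austin 21, Geneva 32. Boston eliminated.
Round 2: Denver 32, Houston 13, Austin 21, Geneva 32. Houston eliminated.
Round 3: Denver 32, Austin 21, Geneva 45. Austin eliminated.
Round 4: Denver 32, Geneva 66. Geneva has a majority (≥50).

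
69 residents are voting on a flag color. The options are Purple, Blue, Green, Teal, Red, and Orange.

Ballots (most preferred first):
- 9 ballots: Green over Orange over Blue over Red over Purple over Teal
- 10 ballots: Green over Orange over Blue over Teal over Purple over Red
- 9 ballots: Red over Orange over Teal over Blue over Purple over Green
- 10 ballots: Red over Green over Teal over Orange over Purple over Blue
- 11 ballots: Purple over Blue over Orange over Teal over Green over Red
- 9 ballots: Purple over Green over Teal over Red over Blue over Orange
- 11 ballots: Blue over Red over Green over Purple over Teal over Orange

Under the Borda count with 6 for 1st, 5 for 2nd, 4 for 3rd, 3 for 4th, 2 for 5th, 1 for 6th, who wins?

Purple: 9×2 + 10×2 + 9×2 + 10×2 + 11×6 + 9×6 + 11×3 = 229
Blue: 9×4 + 10×4 + 9×3 + 10×1 + 11×5 + 9×2 + 11×6 = 252
Green: 9×6 + 10×6 + 9×1 + 10×5 + 11×2 + 9×5 + 11×4 = 284
Teal: 9×1 + 10×3 + 9×4 + 10×4 + 11×3 + 9×4 + 11×2 = 206
Red: 9×3 + 10×1 + 9×6 + 10×6 + 11×1 + 9×3 + 11×5 = 244
Orange: 9×5 + 10×5 + 9×5 + 10×3 + 11×4 + 9×1 + 11×1 = 234

Green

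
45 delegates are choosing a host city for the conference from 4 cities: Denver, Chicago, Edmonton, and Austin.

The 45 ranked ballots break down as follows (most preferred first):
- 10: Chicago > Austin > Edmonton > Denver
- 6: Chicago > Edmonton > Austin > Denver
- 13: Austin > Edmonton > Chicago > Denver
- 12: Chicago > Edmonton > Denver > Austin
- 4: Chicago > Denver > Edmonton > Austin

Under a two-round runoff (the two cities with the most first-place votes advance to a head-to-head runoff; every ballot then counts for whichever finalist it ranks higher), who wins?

Chicago

Round 1 first-place votes: Denver 0, Chicago 32, Edmonton 0, Austin 13. Chicago and Austin advance.
Runoff: Chicago is ranked above Austin on 32 ballots, Austin above Chicago on 13.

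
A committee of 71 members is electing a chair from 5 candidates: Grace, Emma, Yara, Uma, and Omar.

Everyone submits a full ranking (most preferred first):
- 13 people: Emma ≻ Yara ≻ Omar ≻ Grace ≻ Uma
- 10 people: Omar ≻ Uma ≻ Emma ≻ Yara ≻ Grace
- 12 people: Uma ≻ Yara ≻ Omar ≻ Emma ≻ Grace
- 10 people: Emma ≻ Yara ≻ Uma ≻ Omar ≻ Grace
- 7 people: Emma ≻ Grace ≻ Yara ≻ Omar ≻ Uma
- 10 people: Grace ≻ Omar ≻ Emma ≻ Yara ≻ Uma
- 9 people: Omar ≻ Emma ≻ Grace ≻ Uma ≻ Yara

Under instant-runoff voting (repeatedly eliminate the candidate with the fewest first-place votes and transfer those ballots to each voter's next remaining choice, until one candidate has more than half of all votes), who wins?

Round 1: Grace 10, Emma 30, Yara 0, Uma 12, Omar 19. Yara eliminated.
Round 2: Grace 10, Emma 30, Uma 12, Omar 19. Grace eliminated.
Round 3: Emma 30, Uma 12, Omar 29. Uma eliminated.
Round 4: Emma 30, Omar 41. Omar has a majority (≥36).

Omar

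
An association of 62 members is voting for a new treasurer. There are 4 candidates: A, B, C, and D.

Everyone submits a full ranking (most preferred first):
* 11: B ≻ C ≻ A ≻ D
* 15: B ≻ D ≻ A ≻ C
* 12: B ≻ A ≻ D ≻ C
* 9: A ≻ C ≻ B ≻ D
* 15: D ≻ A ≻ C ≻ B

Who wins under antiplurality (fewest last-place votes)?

Last-place votes: A 0, B 15, C 27, D 20.

A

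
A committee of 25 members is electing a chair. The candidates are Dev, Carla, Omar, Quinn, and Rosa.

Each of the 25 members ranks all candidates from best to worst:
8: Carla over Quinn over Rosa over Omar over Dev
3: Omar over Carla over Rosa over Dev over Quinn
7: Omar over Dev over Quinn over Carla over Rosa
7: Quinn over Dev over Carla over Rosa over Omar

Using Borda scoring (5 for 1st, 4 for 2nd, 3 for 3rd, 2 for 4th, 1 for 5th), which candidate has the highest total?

Dev: 8×1 + 3×2 + 7×4 + 7×4 = 70
Carla: 8×5 + 3×4 + 7×2 + 7×3 = 87
Omar: 8×2 + 3×5 + 7×5 + 7×1 = 73
Quinn: 8×4 + 3×1 + 7×3 + 7×5 = 91
Rosa: 8×3 + 3×3 + 7×1 + 7×2 = 54

Quinn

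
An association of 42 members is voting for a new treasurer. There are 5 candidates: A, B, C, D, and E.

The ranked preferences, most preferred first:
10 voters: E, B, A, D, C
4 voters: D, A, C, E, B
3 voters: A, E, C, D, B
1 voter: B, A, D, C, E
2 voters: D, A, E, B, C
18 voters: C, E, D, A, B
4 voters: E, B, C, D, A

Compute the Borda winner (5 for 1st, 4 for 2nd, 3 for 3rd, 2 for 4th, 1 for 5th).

A: 10×3 + 4×4 + 3×5 + 1×4 + 2×4 + 18×2 + 4×1 = 113
B: 10×4 + 4×1 + 3×1 + 1×5 + 2×2 + 18×1 + 4×4 = 90
C: 10×1 + 4×3 + 3×3 + 1×2 + 2×1 + 18×5 + 4×3 = 137
D: 10×2 + 4×5 + 3×2 + 1×3 + 2×5 + 18×3 + 4×2 = 121
E: 10×5 + 4×2 + 3×4 + 1×1 + 2×3 + 18×4 + 4×5 = 169

E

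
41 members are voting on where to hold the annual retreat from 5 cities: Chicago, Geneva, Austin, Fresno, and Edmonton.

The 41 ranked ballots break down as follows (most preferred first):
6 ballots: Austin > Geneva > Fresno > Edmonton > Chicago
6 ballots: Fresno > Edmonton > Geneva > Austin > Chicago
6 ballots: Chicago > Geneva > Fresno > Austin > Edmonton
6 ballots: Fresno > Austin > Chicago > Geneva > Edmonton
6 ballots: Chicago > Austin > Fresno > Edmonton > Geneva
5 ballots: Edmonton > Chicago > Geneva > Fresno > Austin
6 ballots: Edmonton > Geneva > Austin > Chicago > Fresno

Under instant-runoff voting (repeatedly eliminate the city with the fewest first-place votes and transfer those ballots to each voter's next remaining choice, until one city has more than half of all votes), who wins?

Round 1: Chicago 12, Geneva 0, Austin 6, Fresno 12, Edmonton 11. Geneva eliminated.
Round 2: Chicago 12, Austin 6, Fresno 12, Edmonton 11. Austin eliminated.
Round 3: Chicago 12, Fresno 18, Edmonton 11. Edmonton eliminated.
Round 4: Chicago 23, Fresno 18. Chicago has a majority (≥21).

Chicago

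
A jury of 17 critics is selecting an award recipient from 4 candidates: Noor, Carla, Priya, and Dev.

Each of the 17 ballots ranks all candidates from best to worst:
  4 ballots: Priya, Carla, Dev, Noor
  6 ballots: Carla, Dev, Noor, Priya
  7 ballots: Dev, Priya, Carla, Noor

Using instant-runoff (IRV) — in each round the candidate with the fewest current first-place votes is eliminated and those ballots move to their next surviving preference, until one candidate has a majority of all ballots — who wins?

Round 1: Noor 0, Carla 6, Priya 4, Dev 7. Noor eliminated.
Round 2: Carla 6, Priya 4, Dev 7. Priya eliminated.
Round 3: Carla 10, Dev 7. Carla has a majority (≥9).

Carla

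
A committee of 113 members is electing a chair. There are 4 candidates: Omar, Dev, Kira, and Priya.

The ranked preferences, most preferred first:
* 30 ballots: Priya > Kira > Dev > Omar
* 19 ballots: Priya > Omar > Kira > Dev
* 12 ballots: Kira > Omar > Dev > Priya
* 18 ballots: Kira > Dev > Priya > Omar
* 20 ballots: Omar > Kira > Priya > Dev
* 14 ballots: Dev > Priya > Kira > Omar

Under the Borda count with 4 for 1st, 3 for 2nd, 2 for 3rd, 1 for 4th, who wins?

Omar: 30×1 + 19×3 + 12×3 + 18×1 + 20×4 + 14×1 = 235
Dev: 30×2 + 19×1 + 12×2 + 18×3 + 20×1 + 14×4 = 233
Kira: 30×3 + 19×2 + 12×4 + 18×4 + 20×3 + 14×2 = 336
Priya: 30×4 + 19×4 + 12×1 + 18×2 + 20×2 + 14×3 = 326

Kira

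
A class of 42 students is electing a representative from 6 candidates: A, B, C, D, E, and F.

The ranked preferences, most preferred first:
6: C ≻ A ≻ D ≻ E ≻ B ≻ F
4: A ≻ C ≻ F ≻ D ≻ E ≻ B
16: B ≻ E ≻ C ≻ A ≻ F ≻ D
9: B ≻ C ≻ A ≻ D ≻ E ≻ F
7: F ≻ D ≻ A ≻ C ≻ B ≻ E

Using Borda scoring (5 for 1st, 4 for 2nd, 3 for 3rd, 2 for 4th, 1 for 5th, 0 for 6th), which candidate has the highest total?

C

A: 6×4 + 4×5 + 16×2 + 9×3 + 7×3 = 124
B: 6×1 + 4×0 + 16×5 + 9×5 + 7×1 = 138
C: 6×5 + 4×4 + 16×3 + 9×4 + 7×2 = 144
D: 6×3 + 4×2 + 16×0 + 9×2 + 7×4 = 72
E: 6×2 + 4×1 + 16×4 + 9×1 + 7×0 = 89
F: 6×0 + 4×3 + 16×1 + 9×0 + 7×5 = 63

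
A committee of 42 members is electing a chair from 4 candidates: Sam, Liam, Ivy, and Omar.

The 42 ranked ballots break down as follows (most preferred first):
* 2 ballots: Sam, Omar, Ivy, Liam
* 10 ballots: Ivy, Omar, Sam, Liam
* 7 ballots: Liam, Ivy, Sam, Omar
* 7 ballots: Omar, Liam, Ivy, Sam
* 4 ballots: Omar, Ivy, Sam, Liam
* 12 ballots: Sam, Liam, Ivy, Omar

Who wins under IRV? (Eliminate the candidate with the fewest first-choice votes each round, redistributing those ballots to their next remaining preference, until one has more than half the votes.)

Ivy

Round 1: Sam 14, Liam 7, Ivy 10, Omar 11. Liam eliminated.
Round 2: Sam 14, Ivy 17, Omar 11. Omar eliminated.
Round 3: Sam 14, Ivy 28. Ivy has a majority (≥22).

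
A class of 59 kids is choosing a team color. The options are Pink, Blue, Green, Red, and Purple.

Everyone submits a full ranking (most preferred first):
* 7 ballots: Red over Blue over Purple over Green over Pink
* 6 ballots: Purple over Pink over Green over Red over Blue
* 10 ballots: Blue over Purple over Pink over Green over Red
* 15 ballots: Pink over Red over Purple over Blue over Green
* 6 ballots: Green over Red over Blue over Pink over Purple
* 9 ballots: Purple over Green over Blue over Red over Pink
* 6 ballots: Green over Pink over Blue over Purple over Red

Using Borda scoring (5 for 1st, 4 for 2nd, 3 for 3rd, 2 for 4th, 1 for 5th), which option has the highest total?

Pink: 7×1 + 6×4 + 10×3 + 15×5 + 6×2 + 9×1 + 6×4 = 181
Blue: 7×4 + 6×1 + 10×5 + 15×2 + 6×3 + 9×3 + 6×3 = 177
Green: 7×2 + 6×3 + 10×2 + 15×1 + 6×5 + 9×4 + 6×5 = 163
Red: 7×5 + 6×2 + 10×1 + 15×4 + 6×4 + 9×2 + 6×1 = 165
Purple: 7×3 + 6×5 + 10×4 + 15×3 + 6×1 + 9×5 + 6×2 = 199

Purple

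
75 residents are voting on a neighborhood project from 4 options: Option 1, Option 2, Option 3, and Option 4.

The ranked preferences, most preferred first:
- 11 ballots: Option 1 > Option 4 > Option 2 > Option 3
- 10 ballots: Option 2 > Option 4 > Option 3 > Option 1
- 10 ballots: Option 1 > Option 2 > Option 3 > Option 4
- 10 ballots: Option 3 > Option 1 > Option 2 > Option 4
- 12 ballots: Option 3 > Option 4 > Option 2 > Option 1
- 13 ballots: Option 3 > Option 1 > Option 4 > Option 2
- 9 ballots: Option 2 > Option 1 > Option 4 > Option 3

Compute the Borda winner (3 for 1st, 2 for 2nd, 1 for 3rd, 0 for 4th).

Option 1

Option 1: 11×3 + 10×0 + 10×3 + 10×2 + 12×0 + 13×2 + 9×2 = 127
Option 2: 11×1 + 10×3 + 10×2 + 10×1 + 12×1 + 13×0 + 9×3 = 110
Option 3: 11×0 + 10×1 + 10×1 + 10×3 + 12×3 + 13×3 + 9×0 = 125
Option 4: 11×2 + 10×2 + 10×0 + 10×0 + 12×2 + 13×1 + 9×1 = 88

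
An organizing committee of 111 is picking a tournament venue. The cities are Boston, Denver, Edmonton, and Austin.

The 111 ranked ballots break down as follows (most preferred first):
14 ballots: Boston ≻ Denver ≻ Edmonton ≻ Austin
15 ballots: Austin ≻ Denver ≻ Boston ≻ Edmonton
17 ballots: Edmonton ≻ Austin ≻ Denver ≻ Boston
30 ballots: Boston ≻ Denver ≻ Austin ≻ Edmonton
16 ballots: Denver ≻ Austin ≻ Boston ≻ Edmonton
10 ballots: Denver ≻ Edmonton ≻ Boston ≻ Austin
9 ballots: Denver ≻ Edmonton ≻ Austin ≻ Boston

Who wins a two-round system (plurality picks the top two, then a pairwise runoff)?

Round 1 first-place votes: Boston 44, Denver 35, Edmonton 17, Austin 15. Boston and Denver advance.
Runoff: Boston is ranked above Denver on 44 ballots, Denver above Boston on 67.

Denver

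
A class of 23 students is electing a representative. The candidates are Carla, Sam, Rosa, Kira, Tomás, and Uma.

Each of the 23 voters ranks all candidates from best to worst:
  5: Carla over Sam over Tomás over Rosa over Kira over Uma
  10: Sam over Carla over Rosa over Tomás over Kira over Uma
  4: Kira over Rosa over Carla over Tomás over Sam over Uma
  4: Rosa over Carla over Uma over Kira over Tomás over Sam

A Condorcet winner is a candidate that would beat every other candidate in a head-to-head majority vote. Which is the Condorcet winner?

Carla vs Sam: 13–10
Carla vs Rosa: 15–8
Carla vs Kira: 19–4
Carla vs Tomás: 23–0
Carla vs Uma: 23–0
Carla beats every other candidate.

Carla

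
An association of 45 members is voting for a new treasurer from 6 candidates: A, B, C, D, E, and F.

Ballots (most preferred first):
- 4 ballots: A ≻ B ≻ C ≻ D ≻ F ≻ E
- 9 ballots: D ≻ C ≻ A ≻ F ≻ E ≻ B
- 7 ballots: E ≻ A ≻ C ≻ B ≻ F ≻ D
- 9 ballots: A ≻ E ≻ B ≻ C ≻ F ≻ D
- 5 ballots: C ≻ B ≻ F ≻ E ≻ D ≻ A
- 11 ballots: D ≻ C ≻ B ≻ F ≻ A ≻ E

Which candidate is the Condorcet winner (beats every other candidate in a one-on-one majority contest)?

C vs A: 25–20
C vs B: 32–13
C vs D: 25–20
C vs E: 29–16
C vs F: 45–0
C beats every other candidate.

C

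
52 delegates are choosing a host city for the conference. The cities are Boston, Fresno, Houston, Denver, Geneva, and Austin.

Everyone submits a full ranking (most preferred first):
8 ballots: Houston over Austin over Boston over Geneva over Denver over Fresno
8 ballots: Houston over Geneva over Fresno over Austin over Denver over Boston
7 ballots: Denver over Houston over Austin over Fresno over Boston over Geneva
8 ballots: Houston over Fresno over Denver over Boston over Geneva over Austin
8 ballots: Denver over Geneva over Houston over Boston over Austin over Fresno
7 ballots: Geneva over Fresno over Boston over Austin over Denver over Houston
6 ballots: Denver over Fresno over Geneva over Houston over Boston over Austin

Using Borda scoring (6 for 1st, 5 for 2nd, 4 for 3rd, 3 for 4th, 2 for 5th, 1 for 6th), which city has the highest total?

Boston: 8×4 + 8×1 + 7×2 + 8×3 + 8×3 + 7×4 + 6×2 = 142
Fresno: 8×1 + 8×4 + 7×3 + 8×5 + 8×1 + 7×5 + 6×5 = 174
Houston: 8×6 + 8×6 + 7×5 + 8×6 + 8×4 + 7×1 + 6×3 = 236
Denver: 8×2 + 8×2 + 7×6 + 8×4 + 8×6 + 7×2 + 6×6 = 204
Geneva: 8×3 + 8×5 + 7×1 + 8×2 + 8×5 + 7×6 + 6×4 = 193
Austin: 8×5 + 8×3 + 7×4 + 8×1 + 8×2 + 7×3 + 6×1 = 143

Houston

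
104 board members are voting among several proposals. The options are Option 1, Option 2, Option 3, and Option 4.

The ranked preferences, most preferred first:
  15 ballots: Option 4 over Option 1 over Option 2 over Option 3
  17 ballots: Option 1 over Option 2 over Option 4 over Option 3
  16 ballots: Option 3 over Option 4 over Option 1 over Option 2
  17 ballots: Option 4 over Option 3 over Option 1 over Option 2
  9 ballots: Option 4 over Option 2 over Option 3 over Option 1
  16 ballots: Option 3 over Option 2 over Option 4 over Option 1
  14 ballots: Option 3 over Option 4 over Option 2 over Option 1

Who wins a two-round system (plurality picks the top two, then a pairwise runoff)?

Option 4

Round 1 first-place votes: Option 1 17, Option 2 0, Option 3 46, Option 4 41. Option 3 and Option 4 advance.
Runoff: Option 3 is ranked above Option 4 on 46 ballots, Option 4 above Option 3 on 58.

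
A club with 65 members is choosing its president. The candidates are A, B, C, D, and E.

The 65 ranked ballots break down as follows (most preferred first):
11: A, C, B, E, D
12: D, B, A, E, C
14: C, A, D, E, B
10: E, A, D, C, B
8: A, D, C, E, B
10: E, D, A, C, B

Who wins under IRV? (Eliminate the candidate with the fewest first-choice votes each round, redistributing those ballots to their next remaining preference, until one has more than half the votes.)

A

Round 1: A 19, B 0, C 14, D 12, E 20. B eliminated.
Round 2: A 19, C 14, D 12, E 20. D eliminated.
Round 3: A 31, C 14, E 20. C eliminated.
Round 4: A 45, E 20. A has a majority (≥33).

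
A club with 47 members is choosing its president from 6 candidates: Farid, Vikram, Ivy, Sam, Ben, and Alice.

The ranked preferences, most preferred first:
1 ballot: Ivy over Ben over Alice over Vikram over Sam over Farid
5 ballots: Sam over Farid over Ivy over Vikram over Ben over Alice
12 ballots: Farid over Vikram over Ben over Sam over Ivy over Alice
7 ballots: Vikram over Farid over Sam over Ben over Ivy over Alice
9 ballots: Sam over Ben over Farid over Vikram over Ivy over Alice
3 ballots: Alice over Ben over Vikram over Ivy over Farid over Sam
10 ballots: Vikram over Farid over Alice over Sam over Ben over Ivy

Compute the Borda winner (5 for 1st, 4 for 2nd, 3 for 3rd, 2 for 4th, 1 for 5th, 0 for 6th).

Farid: 1×0 + 5×4 + 12×5 + 7×4 + 9×3 + 3×1 + 10×4 = 178
Vikram: 1×2 + 5×2 + 12×4 + 7×5 + 9×2 + 3×3 + 10×5 = 172
Ivy: 1×5 + 5×3 + 12×1 + 7×1 + 9×1 + 3×2 + 10×0 = 54
Sam: 1×1 + 5×5 + 12×2 + 7×3 + 9×5 + 3×0 + 10×2 = 136
Ben: 1×4 + 5×1 + 12×3 + 7×2 + 9×4 + 3×4 + 10×1 = 117
Alice: 1×3 + 5×0 + 12×0 + 7×0 + 9×0 + 3×5 + 10×3 = 48

Farid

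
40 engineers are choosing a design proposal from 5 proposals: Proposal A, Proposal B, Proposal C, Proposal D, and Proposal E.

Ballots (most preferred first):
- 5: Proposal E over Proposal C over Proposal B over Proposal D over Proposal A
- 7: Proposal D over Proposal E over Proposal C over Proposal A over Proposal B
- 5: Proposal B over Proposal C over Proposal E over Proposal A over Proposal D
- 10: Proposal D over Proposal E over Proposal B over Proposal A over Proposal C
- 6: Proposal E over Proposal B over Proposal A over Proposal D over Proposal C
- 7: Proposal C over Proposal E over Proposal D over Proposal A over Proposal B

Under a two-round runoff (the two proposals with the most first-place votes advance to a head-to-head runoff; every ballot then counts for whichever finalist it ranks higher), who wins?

Round 1 first-place votes: Proposal A 0, Proposal B 5, Proposal C 7, Proposal D 17, Proposal E 11. Proposal D and Proposal E advance.
Runoff: Proposal D is ranked above Proposal E on 17 ballots, Proposal E above Proposal D on 23.

Proposal E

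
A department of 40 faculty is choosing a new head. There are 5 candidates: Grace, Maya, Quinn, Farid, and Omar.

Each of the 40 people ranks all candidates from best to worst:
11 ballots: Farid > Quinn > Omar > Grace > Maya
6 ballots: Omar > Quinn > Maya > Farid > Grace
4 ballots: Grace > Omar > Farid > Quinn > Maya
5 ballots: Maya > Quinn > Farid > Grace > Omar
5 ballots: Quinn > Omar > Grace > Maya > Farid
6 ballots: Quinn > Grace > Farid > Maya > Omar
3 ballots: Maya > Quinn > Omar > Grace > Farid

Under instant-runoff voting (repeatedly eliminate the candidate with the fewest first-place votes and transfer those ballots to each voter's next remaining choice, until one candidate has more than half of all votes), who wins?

Quinn

Round 1: Grace 4, Maya 8, Quinn 11, Farid 11, Omar 6. Grace eliminated.
Round 2: Maya 8, Quinn 11, Farid 11, Omar 10. Maya eliminated.
Round 3: Quinn 19, Farid 11, Omar 10. Omar eliminated.
Round 4: Quinn 25, Farid 15. Quinn has a majority (≥21).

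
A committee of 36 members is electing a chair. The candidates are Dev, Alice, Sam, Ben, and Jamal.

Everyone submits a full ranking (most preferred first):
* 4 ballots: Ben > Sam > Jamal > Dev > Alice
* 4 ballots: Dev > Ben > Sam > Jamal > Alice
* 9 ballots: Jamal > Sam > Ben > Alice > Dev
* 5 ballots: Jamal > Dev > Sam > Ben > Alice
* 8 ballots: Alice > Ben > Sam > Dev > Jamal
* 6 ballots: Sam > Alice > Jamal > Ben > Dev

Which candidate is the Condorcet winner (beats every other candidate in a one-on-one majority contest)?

Sam

Sam vs Dev: 27–9
Sam vs Alice: 28–8
Sam vs Ben: 20–16
Sam vs Jamal: 22–14
Sam beats every other candidate.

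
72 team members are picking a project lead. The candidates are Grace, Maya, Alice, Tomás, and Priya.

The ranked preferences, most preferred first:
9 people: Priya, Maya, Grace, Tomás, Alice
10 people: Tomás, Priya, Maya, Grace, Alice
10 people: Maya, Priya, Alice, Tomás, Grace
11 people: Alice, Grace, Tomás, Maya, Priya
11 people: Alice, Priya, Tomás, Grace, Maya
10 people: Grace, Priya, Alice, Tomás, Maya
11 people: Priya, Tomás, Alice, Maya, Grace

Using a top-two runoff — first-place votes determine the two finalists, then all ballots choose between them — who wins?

Priya

Round 1 first-place votes: Grace 10, Maya 10, Alice 22, Tomás 10, Priya 20. Alice and Priya advance.
Runoff: Alice is ranked above Priya on 22 ballots, Priya above Alice on 50.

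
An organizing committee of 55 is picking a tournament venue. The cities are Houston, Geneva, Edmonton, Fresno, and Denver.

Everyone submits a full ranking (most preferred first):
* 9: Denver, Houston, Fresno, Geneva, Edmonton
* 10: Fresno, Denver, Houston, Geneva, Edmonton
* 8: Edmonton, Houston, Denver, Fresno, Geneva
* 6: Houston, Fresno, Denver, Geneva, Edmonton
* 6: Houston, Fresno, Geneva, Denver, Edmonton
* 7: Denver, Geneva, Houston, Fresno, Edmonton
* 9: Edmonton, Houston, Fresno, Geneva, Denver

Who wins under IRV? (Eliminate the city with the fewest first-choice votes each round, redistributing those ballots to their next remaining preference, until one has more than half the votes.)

Round 1: Houston 12, Geneva 0, Edmonton 17, Fresno 10, Denver 16. Geneva eliminated.
Round 2: Houston 12, Edmonton 17, Fresno 10, Denver 16. Fresno eliminated.
Round 3: Houston 12, Edmonton 17, Denver 26. Houston eliminated.
Round 4: Edmonton 17, Denver 38. Denver has a majority (≥28).

Denver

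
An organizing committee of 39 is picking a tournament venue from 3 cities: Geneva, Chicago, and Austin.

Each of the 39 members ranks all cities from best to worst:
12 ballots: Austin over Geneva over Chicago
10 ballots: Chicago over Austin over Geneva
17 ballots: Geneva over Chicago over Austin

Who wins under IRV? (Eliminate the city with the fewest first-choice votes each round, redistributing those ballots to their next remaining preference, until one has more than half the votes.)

Austin

Round 1: Geneva 17, Chicago 10, Austin 12. Chicago eliminated.
Round 2: Geneva 17, Austin 22. Austin has a majority (≥20).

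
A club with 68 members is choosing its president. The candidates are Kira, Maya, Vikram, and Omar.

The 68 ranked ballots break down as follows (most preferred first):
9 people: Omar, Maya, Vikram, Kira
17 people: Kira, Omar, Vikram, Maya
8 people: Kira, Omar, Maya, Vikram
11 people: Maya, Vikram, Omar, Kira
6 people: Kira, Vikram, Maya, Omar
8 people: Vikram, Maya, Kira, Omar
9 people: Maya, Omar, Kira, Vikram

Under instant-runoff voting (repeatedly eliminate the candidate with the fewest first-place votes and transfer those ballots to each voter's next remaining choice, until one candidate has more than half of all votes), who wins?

Maya

Round 1: Kira 31, Maya 20, Vikram 8, Omar 9. Vikram eliminated.
Round 2: Kira 31, Maya 28, Omar 9. Omar eliminated.
Round 3: Kira 31, Maya 37. Maya has a majority (≥35).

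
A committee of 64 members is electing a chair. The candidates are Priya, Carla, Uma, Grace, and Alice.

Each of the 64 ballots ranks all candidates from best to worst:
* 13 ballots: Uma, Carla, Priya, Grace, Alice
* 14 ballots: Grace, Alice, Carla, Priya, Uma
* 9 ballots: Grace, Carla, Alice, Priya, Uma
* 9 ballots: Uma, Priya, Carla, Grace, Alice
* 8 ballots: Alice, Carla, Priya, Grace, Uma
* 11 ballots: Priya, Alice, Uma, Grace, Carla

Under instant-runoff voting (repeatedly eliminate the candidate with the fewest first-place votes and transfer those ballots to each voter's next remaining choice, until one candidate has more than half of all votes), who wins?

Uma

Round 1: Priya 11, Carla 0, Uma 22, Grace 23, Alice 8. Carla eliminated.
Round 2: Priya 11, Uma 22, Grace 23, Alice 8. Alice eliminated.
Round 3: Priya 19, Uma 22, Grace 23. Priya eliminated.
Round 4: Uma 33, Grace 31. Uma has a majority (≥33).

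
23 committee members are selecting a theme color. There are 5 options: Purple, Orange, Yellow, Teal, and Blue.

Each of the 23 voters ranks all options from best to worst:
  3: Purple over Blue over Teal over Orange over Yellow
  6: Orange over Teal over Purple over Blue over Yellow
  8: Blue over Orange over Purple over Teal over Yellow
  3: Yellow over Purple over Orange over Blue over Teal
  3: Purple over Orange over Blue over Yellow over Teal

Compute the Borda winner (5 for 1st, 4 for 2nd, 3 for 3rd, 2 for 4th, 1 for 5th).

Purple: 3×5 + 6×3 + 8×3 + 3×4 + 3×5 = 84
Orange: 3×2 + 6×5 + 8×4 + 3×3 + 3×4 = 89
Yellow: 3×1 + 6×1 + 8×1 + 3×5 + 3×2 = 38
Teal: 3×3 + 6×4 + 8×2 + 3×1 + 3×1 = 55
Blue: 3×4 + 6×2 + 8×5 + 3×2 + 3×3 = 79

Orange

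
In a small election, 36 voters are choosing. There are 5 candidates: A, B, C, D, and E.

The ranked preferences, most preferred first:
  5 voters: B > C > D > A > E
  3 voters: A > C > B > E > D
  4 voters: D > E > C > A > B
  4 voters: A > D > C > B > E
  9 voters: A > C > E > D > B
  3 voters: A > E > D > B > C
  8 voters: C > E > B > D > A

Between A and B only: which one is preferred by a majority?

A is ranked above B on 23 ballots; B above A on 13.

A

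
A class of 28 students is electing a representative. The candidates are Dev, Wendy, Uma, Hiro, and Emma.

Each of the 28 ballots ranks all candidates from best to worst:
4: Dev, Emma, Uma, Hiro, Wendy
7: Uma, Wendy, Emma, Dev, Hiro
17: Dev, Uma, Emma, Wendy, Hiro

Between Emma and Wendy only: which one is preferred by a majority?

Emma is ranked above Wendy on 21 ballots; Wendy above Emma on 7.

Emma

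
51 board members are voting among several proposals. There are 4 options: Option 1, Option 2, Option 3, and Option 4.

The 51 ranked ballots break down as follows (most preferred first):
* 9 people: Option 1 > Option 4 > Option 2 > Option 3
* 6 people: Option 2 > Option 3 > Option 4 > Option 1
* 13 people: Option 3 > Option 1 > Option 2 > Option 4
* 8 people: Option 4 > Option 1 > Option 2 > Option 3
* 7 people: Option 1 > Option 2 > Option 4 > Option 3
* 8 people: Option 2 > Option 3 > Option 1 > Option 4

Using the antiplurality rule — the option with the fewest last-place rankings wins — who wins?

Option 2

Last-place votes: Option 1 6, Option 2 0, Option 3 24, Option 4 21.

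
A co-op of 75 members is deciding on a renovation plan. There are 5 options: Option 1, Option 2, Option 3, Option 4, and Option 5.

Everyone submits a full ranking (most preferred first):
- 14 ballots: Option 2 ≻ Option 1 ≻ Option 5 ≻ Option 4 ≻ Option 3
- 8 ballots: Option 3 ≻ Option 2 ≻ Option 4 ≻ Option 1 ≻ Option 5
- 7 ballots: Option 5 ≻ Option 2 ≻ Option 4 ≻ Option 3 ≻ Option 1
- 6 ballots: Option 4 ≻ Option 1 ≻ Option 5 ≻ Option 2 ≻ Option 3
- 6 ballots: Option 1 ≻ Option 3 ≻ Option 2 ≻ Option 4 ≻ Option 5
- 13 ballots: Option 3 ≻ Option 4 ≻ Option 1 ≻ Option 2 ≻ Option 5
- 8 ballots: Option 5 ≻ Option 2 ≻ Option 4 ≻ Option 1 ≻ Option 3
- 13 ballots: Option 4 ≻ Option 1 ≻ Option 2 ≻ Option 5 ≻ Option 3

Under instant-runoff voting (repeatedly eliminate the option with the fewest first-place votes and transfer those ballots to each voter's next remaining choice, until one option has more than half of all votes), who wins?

Round 1: Option 1 6, Option 2 14, Option 3 21, Option 4 19, Option 5 15. Option 1 eliminated.
Round 2: Option 2 14, Option 3 27, Option 4 19, Option 5 15. Option 2 eliminated.
Round 3: Option 3 27, Option 4 19, Option 5 29. Option 4 eliminated.
Round 4: Option 3 27, Option 5 48. Option 5 has a majority (≥38).

Option 5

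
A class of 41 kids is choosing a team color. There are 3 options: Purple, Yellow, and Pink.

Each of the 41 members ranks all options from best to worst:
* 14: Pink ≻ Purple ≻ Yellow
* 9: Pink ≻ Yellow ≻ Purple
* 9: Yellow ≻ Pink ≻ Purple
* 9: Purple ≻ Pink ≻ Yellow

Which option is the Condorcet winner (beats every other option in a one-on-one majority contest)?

Pink vs Purple: 32–9
Pink vs Yellow: 32–9
Pink beats every other option.

Pink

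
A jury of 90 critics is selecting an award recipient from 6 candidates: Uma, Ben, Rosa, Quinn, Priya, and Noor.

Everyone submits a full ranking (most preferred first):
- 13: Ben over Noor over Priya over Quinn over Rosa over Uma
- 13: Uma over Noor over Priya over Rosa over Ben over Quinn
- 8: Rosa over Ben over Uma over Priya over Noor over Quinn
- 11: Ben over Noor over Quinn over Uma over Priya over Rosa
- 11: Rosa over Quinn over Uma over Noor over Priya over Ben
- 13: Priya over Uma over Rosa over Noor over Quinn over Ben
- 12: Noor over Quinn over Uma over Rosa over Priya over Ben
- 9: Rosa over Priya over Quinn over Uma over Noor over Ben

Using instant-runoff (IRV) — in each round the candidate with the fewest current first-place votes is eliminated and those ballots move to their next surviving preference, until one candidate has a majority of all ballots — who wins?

Uma

Round 1: Uma 13, Ben 24, Rosa 28, Quinn 0, Priya 13, Noor 12. Quinn eliminated.
Round 2: Uma 13, Ben 24, Rosa 28, Priya 13, Noor 12. Noor eliminated.
Round 3: Uma 25, Ben 24, Rosa 28, Priya 13. Priya eliminated.
Round 4: Uma 38, Ben 24, Rosa 28. Ben eliminated.
Round 5: Uma 49, Rosa 41. Uma has a majority (≥46).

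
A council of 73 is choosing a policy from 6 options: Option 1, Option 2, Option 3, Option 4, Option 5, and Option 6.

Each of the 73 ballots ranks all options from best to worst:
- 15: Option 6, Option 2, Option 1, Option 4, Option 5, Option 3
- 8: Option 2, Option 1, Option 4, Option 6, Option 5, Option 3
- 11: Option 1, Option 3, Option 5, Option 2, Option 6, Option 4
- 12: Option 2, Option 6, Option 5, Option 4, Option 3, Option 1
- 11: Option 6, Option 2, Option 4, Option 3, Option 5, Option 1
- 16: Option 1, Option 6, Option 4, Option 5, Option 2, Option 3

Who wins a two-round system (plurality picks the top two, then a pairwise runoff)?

Option 6

Round 1 first-place votes: Option 1 27, Option 2 20, Option 3 0, Option 4 0, Option 5 0, Option 6 26. Option 1 and Option 6 advance.
Runoff: Option 1 is ranked above Option 6 on 35 ballots, Option 6 above Option 1 on 38.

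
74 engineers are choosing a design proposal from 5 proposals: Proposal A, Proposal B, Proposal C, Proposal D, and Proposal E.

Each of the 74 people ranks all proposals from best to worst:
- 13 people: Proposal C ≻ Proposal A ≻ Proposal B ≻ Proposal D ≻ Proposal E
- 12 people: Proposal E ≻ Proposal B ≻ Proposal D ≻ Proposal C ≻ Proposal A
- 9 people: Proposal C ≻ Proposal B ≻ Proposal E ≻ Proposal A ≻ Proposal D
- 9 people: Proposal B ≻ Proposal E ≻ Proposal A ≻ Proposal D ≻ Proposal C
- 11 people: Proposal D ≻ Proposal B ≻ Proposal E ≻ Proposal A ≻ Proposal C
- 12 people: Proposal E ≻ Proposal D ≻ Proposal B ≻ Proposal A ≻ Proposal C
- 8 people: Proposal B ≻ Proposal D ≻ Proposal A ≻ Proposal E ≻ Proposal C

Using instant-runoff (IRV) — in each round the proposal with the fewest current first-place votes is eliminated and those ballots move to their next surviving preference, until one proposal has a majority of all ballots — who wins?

Proposal B

Round 1: Proposal A 0, Proposal B 17, Proposal C 22, Proposal D 11, Proposal E 24. Proposal A eliminated.
Round 2: Proposal B 17, Proposal C 22, Proposal D 11, Proposal E 24. Proposal D eliminated.
Round 3: Proposal B 28, Proposal C 22, Proposal E 24. Proposal C eliminated.
Round 4: Proposal B 50, Proposal E 24. Proposal B has a majority (≥38).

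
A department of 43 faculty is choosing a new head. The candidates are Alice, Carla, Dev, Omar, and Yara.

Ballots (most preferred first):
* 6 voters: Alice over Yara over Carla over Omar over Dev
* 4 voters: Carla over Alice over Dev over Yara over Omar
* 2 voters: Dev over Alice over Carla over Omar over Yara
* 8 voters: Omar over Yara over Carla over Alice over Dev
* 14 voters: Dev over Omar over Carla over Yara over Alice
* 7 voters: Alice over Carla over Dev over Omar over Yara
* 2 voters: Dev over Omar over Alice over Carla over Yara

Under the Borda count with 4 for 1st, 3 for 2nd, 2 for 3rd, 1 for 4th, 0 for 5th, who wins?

Alice: 6×4 + 4×3 + 2×3 + 8×1 + 14×0 + 7×4 + 2×2 = 82
Carla: 6×2 + 4×4 + 2×2 + 8×2 + 14×2 + 7×3 + 2×1 = 99
Dev: 6×0 + 4×2 + 2×4 + 8×0 + 14×4 + 7×2 + 2×4 = 94
Omar: 6×1 + 4×0 + 2×1 + 8×4 + 14×3 + 7×1 + 2×3 = 95
Yara: 6×3 + 4×1 + 2×0 + 8×3 + 14×1 + 7×0 + 2×0 = 60

Carla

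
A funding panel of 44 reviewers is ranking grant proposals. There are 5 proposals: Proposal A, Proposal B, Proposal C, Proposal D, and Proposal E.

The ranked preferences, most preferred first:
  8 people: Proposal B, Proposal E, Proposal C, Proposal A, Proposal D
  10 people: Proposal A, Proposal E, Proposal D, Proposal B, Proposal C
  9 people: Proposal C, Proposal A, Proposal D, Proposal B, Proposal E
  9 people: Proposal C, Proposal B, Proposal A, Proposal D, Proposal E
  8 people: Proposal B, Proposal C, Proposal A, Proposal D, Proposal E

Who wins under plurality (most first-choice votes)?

Proposal C

First-place votes: Proposal A 10, Proposal B 16, Proposal C 18, Proposal D 0, Proposal E 0.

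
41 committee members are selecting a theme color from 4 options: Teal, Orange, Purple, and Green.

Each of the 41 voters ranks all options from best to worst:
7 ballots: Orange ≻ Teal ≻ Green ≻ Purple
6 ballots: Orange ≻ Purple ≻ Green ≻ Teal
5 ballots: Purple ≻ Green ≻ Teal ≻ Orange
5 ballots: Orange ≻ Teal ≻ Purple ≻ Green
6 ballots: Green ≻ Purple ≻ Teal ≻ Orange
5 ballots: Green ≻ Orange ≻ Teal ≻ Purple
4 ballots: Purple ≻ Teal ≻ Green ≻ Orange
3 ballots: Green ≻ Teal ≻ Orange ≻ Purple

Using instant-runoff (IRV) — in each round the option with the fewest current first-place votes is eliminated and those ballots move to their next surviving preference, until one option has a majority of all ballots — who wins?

Round 1: Teal 0, Orange 18, Purple 9, Green 14. Teal eliminated.
Round 2: Orange 18, Purple 9, Green 14. Purple eliminated.
Round 3: Orange 18, Green 23. Green has a majority (≥21).

Green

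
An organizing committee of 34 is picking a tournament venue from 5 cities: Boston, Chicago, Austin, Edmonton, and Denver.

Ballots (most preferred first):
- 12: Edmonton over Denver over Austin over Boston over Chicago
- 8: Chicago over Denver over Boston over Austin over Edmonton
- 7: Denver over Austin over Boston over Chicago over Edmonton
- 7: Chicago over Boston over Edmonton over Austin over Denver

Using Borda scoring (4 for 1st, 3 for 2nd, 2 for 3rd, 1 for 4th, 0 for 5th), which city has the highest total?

Denver

Boston: 12×1 + 8×2 + 7×2 + 7×3 = 63
Chicago: 12×0 + 8×4 + 7×1 + 7×4 = 67
Austin: 12×2 + 8×1 + 7×3 + 7×1 = 60
Edmonton: 12×4 + 8×0 + 7×0 + 7×2 = 62
Denver: 12×3 + 8×3 + 7×4 + 7×0 = 88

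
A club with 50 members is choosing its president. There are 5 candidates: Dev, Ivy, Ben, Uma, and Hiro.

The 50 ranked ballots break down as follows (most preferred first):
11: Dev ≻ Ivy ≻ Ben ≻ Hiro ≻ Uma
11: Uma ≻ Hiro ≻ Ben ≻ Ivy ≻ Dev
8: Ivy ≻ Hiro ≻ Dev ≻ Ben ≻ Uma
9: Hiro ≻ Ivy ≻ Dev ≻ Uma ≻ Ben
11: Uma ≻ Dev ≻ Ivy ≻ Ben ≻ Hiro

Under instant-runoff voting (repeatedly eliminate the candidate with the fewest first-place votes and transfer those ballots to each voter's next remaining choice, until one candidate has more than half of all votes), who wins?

Round 1: Dev 11, Ivy 8, Ben 0, Uma 22, Hiro 9. Ben eliminated.
Round 2: Dev 11, Ivy 8, Uma 22, Hiro 9. Ivy eliminated.
Round 3: Dev 11, Uma 22, Hiro 17. Dev eliminated.
Round 4: Uma 22, Hiro 28. Hiro has a majority (≥26).

Hiro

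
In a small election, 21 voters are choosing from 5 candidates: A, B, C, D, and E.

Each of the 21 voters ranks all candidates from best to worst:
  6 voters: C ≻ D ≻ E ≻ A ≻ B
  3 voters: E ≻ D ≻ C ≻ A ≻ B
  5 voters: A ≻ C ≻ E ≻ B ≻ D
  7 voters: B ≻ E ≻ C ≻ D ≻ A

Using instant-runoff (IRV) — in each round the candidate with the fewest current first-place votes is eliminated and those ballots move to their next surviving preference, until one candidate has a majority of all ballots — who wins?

C

Round 1: A 5, B 7, C 6, D 0, E 3. D eliminated.
Round 2: A 5, B 7, C 6, E 3. E eliminated.
Round 3: A 5, B 7, C 9. A eliminated.
Round 4: B 7, C 14. C has a majority (≥11).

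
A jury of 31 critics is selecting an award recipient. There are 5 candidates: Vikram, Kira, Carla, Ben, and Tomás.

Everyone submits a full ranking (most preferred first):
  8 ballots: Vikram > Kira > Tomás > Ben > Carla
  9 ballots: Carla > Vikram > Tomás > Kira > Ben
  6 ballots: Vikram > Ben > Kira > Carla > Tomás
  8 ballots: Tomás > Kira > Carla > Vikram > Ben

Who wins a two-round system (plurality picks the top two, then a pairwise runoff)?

Carla

Round 1 first-place votes: Vikram 14, Kira 0, Carla 9, Ben 0, Tomás 8. Vikram and Carla advance.
Runoff: Vikram is ranked above Carla on 14 ballots, Carla above Vikram on 17.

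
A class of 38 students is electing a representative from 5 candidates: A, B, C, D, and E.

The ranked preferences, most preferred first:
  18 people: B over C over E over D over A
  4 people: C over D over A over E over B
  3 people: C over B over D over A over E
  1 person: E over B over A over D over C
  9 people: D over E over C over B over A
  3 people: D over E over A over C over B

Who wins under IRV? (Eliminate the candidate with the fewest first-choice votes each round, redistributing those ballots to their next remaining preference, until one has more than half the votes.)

B

Round 1: A 0, B 18, C 7, D 12, E 1. A eliminated.
Round 2: B 18, C 7, D 12, E 1. E eliminated.
Round 3: B 19, C 7, D 12. C eliminated.
Round 4: B 22, D 16. B has a majority (≥20).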